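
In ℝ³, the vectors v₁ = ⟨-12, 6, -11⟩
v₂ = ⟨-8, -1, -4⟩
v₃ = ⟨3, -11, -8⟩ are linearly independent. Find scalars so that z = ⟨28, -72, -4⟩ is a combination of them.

z = -4v₁ + 4v₂ + 4v₃

Write z = c₁v₁ + … + c₃v₃ and equate components.
Back-substitution yields (c₁, c₂, c₃) = (-4, 4, 4).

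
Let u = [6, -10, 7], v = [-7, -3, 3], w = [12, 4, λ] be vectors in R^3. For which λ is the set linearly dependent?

The set is linearly dependent precisely when det[u; v; w] = 0.
Expanding, det = -88*λ - 376.
Solving -88*λ - 376 = 0 yields λ = -47/11.

λ = -47/11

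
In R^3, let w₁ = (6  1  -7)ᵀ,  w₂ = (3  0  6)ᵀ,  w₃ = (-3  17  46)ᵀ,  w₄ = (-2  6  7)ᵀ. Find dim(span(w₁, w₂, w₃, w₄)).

dim = 3

Put the 3×4 matrix [w₁|w₂|w₃|w₄] into echelon form.
Exactly 3 pivots survive; hence the rank is 3.
(With 4 elements in a 3-dimensional space the rank is at most 3.)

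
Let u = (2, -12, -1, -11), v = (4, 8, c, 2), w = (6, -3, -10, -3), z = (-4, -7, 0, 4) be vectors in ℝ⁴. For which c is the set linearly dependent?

c = -9/2

Dependence holds iff the 4×4 matrix [u v w z] is singular.
Expanding, det = -672*c - 3024.
Setting this to zero gives c = -9/2.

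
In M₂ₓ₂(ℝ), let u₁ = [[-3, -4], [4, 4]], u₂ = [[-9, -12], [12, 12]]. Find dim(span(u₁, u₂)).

dim = 1

Represent each element by its coordinate vector in ℝ⁴.
Row-reduce the 2×4 matrix with these as rows.
The echelon form has 1 nonzero row, so the rank is 1.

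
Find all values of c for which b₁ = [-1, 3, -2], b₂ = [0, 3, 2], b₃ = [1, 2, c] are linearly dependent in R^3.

c = 16/3

Dependence holds iff the 3×3 matrix [b₁ b₂ b₃] is singular.
Cofactor expansion gives det = 16 - 3*c.
Solving 16 - 3*c = 0 yields c = 16/3.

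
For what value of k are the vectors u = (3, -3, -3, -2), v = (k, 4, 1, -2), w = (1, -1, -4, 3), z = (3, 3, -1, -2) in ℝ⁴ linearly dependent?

k = 13/8

The set is linearly dependent precisely when det[u; v; w; z] = 0.
Expanding, det = 80*k - 130.
Solving 80*k - 130 = 0 yields k = 13/8.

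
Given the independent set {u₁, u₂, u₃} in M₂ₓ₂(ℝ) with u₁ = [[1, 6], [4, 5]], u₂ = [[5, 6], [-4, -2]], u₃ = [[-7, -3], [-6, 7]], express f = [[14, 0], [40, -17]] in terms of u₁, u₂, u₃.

Work in coordinates with respect to the standard basis {E₁₁, E₁₂, E₂₁, E₂₂}.
Set up the augmented matrix [u₁ | u₂ | u₃ | f] and row-reduce.
Back-substitution yields (c₁, c₂, c₃) = (1, -3, -4).

f = u₁ - 3u₂ - 4u₃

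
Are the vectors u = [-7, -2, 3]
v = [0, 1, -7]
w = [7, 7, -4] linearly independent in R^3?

Form the 3×3 matrix with these as columns; its determinant is -238.
A nonzero determinant means the columns are linearly independent.

linearly independent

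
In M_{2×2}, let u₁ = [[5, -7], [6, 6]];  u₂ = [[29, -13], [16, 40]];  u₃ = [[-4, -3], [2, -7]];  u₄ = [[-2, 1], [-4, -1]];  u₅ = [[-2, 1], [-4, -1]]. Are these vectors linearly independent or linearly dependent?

linearly dependent

Write each element as a coordinate vector in ℝ⁴ using {E₁₁, E₁₂, E₂₁, E₂₂}.
There are 5 vectors in a 4-dimensional space, so they cannot be linearly independent.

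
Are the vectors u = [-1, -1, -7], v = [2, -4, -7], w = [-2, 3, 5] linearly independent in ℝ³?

linearly independent

Row-reduce the matrix whose columns are u, v, w.
The reduction yields 3 nonzero rows, so the rank is 3.
Since rank = 3 (the number of vectors), the set is linearly independent.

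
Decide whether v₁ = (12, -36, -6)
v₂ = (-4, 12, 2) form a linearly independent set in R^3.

linearly dependent

Row-reduce the matrix whose columns are v₁, v₂.
The reduction yields 1 nonzero row, so the rank is 1.
Since rank 1 < 2, the set is linearly dependent.
Indeed v₁ + 3v₂ = 0.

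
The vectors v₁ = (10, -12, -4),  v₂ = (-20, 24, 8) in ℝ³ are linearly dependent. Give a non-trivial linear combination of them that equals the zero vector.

2v₁ + v₂ = 0

Write the vectors as columns of a matrix and find a nonzero vector in its null space.
A generator of the null space is (2, 1).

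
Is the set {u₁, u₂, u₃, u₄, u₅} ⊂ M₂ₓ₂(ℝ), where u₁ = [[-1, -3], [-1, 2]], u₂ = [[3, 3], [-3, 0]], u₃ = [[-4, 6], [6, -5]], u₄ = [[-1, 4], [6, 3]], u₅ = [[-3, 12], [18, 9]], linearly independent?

Take coordinates with respect to the standard basis {E₁₁, E₁₂, E₂₁, E₂₂}.
There are 5 vectors in a 4-dimensional space, so they cannot be linearly independent.

linearly dependent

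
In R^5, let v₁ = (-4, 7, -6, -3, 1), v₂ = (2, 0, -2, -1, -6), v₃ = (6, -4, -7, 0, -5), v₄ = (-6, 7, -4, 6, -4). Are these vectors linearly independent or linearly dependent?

Place the vectors as rows of a 4×5 matrix and reduce to echelon form.
The reduction yields 4 nonzero rows, so the rank is 4.
Since rank = 4 (the number of vectors), the set is linearly independent.

linearly independent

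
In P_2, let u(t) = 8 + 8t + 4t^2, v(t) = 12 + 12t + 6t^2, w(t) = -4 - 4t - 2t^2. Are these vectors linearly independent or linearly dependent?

Take coordinates with respect to the standard basis {1, t, t^2}.
One vector is a scalar multiple of another, so the set is dependent.

linearly dependent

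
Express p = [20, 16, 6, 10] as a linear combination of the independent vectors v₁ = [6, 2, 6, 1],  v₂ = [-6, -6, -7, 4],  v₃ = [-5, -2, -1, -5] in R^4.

p = -2v₁ - 2v₂ - 4v₃

Write p = a₁v₁ + … + a₃v₃ and equate components.
Back-substitution yields (a₁, a₂, a₃) = (-2, -2, -4).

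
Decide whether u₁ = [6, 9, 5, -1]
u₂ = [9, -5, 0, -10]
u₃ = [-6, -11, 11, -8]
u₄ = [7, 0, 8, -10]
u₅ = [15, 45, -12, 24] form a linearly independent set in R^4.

There are 5 vectors in a 4-dimensional space, so they cannot be linearly independent.

linearly dependent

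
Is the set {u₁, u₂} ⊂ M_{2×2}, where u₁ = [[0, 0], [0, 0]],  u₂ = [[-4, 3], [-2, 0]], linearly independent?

Write each element as a coordinate vector in ℝ⁴ using {E₁₁, E₁₂, E₂₁, E₂₂}.
One of the vectors is the zero vector, so the set is linearly dependent.

linearly dependent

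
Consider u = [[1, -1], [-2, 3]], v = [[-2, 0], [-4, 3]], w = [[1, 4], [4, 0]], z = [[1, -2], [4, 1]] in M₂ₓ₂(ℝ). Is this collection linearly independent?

linearly independent

Write each element as a coordinate vector in ℝ⁴ using {E₁₁, E₁₂, E₂₁, E₂₂}.
Place the vectors as rows of a 4×4 matrix and reduce to echelon form.
The reduction yields 4 nonzero rows, so the rank is 4.
Since rank = 4 (the number of vectors), the set is linearly independent.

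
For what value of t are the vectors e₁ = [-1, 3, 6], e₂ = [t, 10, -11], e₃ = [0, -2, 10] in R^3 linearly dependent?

t = -13/7

Place the vectors as rows of a 3×3 matrix; dependence ⇔ determinant zero.
The determinant works out to -42*t - 78.
Setting this to zero gives t = -13/7.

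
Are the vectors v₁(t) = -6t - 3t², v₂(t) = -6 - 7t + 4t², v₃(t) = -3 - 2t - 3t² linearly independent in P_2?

Write each element as a coordinate vector in ℝ³ using {1, t, t²}.
Form the 3×3 matrix with these as columns; its determinant is 207.
A nonzero determinant means the columns are linearly independent.

linearly independent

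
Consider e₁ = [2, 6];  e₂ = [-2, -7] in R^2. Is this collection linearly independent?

Form the 2×2 matrix with these as columns; its determinant is -2.
A nonzero determinant means the columns are linearly independent.

linearly independent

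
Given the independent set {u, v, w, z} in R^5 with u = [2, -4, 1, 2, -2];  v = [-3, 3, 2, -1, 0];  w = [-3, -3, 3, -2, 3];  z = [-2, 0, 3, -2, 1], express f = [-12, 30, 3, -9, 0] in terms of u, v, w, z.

f = -3u + 3v - 3w + 3z

Solve the system with u, v, w, z as columns and f as the right-hand side.
The system has the unique solution (a₁, …, a₄) = (-3, 3, -3, 3).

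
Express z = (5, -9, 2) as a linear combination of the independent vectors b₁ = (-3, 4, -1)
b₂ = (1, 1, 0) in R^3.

Set up the augmented matrix [b₁ | b₂ | z] and row-reduce.
The system has the unique solution (α₁, α₂) = (-2, -1).

z = -2b₁ - b₂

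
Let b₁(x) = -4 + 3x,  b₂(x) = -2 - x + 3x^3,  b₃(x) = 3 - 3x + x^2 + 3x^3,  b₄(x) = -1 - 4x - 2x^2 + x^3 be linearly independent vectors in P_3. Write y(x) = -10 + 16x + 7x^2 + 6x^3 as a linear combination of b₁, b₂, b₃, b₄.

y = 3b₁ + 2b₂ + b₃ - 3b₄

Work in coordinates with respect to the standard basis {1, x, …, x^3}.
Write y = c₁b₁ + … + c₄b₄ and equate components.
The system has the unique solution (c₁, …, c₄) = (3, 2, 1, -3).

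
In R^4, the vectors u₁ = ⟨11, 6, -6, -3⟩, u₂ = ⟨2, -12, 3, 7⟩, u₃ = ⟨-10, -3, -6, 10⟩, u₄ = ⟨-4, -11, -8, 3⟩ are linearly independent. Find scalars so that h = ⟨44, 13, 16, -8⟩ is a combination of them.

Write h = c₁u₁ + … + c₄u₄ and equate components.
The system has the unique solution (c₁, …, c₄) = (2, 2, -1, -2).

h = 2u₁ + 2u₂ - u₃ - 2u₄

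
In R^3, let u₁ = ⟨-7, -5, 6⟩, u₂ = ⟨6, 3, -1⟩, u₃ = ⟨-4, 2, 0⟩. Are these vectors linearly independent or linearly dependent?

The matrix [u₁|u₂|u₃] has determinant 110.
A nonzero determinant means the columns are linearly independent.

linearly independent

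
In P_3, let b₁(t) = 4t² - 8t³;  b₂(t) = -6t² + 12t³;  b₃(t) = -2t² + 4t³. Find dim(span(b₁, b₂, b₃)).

Represent each element by its coordinate vector in ℝ⁴.
Row-reduce the 3×4 matrix with these as rows.
The echelon form has 1 nonzero row, so the rank is 1.

1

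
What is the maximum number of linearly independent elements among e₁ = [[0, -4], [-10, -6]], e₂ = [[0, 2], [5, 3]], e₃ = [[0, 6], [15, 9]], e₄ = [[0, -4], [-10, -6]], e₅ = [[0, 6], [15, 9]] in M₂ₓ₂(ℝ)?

Pass to coordinate vectors with respect to the basis {E₁₁, E₁₂, E₂₁, E₂₂}.
Put the 4×5 matrix [e₁|e₂|e₃|e₄|e₅] into echelon form.
Reduction leaves 1 leading entry, giving rank 1.
(With 5 elements in a 4-dimensional space the rank is at most 4.)

1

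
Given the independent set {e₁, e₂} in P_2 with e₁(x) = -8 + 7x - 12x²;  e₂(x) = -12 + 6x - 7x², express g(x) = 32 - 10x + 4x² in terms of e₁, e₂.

g = 2e₁ - 4e₂

Work in coordinates with respect to the standard basis {1, x, x²}.
Since e₁, e₂ are independent, the coefficients expressing g are uniquely determined by a linear system.
Back-substitution yields (a₁, a₂) = (2, -4).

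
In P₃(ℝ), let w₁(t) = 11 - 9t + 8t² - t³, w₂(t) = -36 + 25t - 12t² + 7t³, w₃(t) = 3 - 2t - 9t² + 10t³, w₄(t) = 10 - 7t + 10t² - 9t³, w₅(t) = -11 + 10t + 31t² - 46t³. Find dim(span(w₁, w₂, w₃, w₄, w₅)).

Pass to coordinate vectors with respect to the basis {1, t, …, t³}.
Put the 4×5 matrix [w₁|w₂|w₃|w₄|w₅] into echelon form.
The echelon form has 3 nonzero rows, so the rank is 3.
(With 5 elements in a 4-dimensional space the rank is at most 4.)

dim = 3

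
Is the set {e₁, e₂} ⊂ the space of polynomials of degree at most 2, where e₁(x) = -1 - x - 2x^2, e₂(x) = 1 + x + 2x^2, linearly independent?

linearly dependent

Write each element as a coordinate vector in ℝ³ using {1, x, x^2}.
Row-reduce the matrix whose columns are e₁, e₂.
The reduction yields 1 nonzero row, so the rank is 1.
Since rank 1 < 2, the set is linearly dependent.
Indeed e₁ + e₂ = 0.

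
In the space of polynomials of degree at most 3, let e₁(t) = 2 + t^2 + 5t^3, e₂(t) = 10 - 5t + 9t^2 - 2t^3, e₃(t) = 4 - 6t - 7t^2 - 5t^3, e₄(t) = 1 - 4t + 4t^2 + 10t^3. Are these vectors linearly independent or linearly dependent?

linearly independent

Write each element as a coordinate vector in ℝ⁴ using {1, t, …, t^3}.
Row-reduce the matrix whose columns are e₁, e₂, e₃, e₄.
The reduction yields 4 nonzero rows, so the rank is 4.
Since rank = 4 (the number of vectors), the set is linearly independent.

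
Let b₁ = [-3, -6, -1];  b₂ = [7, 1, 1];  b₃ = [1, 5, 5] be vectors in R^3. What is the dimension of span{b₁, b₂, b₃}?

dim = 3

Put the 3×3 matrix [b₁|b₂|b₃] into echelon form.
The echelon form has 3 nonzero rows, so the rank is 3.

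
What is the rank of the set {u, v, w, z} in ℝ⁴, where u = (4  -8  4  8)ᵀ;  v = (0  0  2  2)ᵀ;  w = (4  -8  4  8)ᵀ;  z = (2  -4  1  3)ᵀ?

Form the matrix with u, v, w, z as columns and reduce.
The echelon form has 2 nonzero rows, so the rank is 2.

rank 2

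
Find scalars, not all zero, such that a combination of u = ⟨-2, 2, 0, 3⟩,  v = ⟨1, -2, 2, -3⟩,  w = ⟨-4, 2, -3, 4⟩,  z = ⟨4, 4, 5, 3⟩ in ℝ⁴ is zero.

Solve the homogeneous system with u, v, w, z as columns by row-reducing the coefficient matrix.
One solution (up to scaling) is (3, -2, -3, -1).

3u - 2v - 3w - z = 0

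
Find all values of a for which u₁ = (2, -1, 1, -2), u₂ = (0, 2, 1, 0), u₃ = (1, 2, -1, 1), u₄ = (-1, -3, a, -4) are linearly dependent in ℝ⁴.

a = 37/8

Dependence holds iff the 4×4 matrix [u₁ u₂ u₃ u₄] is singular.
Cofactor expansion gives det = 37 - 8*a.
Solving 37 - 8*a = 0 yields a = 37/8.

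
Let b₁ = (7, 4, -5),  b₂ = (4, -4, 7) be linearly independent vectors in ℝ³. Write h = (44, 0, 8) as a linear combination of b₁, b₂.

Set up the augmented matrix [b₁ | b₂ | h] and row-reduce.
Back-substitution yields (c₁, c₂) = (4, 4).

h = 4b₁ + 4b₂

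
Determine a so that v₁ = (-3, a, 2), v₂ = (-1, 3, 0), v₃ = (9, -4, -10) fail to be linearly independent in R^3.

Place the vectors as rows of a 3×3 matrix; dependence ⇔ determinant zero.
Cofactor expansion gives det = 44 - 10*a.
This vanishes exactly when a = 22/5.

a = 22/5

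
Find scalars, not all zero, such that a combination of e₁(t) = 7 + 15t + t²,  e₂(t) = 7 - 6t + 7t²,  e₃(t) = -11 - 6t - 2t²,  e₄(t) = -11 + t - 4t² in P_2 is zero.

Write each element as a vector in ℝ³ using {1, t, t²}.
Set up α₁e₁ + … + α₄e₄ = 0 and solve the homogeneous system.
The free variable yields coefficients (1, -1, 3, -3) (any nonzero multiple also works).

e₁ - e₂ + 3e₃ - 3e₄ = 0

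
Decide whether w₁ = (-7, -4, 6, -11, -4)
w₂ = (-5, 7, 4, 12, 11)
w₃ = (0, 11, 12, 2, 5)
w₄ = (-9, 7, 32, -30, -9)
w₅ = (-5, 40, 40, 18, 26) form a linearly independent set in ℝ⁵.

Place the vectors as rows of a 5×5 matrix and reduce to echelon form.
The reduction yields 3 nonzero rows, so the rank is 3.
Since rank 3 < 5, the set is linearly dependent.
Indeed 2w₁ - w₂ + 2w₃ - w₄ = 0.

linearly dependent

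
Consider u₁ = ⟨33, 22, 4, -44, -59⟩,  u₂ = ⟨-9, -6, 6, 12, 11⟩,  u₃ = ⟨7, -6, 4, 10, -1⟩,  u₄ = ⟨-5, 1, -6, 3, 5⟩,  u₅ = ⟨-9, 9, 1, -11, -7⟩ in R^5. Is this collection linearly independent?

linearly dependent

Place the vectors as rows of a 5×5 matrix and reduce to echelon form.
The reduction yields 4 nonzero rows, so the rank is 4.
Since rank 4 < 5, the set is linearly dependent.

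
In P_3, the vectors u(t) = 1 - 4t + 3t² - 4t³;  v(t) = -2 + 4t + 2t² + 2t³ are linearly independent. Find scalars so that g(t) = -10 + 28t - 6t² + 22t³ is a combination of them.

g = -4u + 3v

Identify each element with its coordinate vector in ℝ⁴ via {1, t, …, t³}.
Since u, v are independent, the coefficients expressing g are uniquely determined by a linear system.
Row-reducing the augmented matrix gives the unique coefficients (α₁, α₂) = (-4, 3).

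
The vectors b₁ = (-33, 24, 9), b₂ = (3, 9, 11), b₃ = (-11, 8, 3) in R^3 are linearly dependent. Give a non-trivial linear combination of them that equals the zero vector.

b₁ - 3b₃ = 0

Write the vectors as columns of a matrix and find a nonzero vector in its null space.
The free variable yields coefficients (1, 0, -3) (any nonzero multiple also works).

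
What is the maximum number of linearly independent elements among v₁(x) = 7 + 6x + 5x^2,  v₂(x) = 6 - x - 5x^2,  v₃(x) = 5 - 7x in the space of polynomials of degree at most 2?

Represent each element by its coordinate vector in ℝ³.
Apply Gaussian elimination to the matrix whose rows are v₁, v₂, v₃.
Reduction leaves 3 leading entries, giving rank 3.

3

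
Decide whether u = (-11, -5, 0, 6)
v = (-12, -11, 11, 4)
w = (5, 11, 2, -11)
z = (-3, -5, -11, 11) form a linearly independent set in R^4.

Place the vectors as rows of a 4×4 matrix and reduce to echelon form.
The reduction yields 4 nonzero rows, so the rank is 4.
Since rank = 4 (the number of vectors), the set is linearly independent.

linearly independent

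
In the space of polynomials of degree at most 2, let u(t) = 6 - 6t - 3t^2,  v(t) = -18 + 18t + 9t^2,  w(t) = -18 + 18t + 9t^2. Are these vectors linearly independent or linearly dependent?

Take coordinates with respect to the standard basis {1, t, t^2}.
Form the 3×3 matrix with these as columns; its determinant is 0.
A zero determinant means the columns are linearly dependent.

linearly dependent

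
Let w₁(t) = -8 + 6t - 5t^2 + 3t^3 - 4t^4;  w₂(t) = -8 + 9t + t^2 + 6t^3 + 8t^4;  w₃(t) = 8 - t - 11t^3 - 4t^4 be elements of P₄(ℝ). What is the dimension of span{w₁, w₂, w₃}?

dim = 3

Represent each element by its coordinate vector in ℝ⁵.
Apply Gaussian elimination to the matrix whose rows are w₁, w₂, w₃.
The echelon form has 3 nonzero rows, so the rank is 3.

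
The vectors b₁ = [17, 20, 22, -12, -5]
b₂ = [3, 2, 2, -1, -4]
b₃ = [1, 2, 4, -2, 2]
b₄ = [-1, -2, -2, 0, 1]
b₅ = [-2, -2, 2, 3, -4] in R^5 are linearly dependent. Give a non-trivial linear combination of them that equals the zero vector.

Row-reduce the matrix with b₁, b₂, b₃, b₄, b₅ as columns; the null space gives the coefficients.
The free variable yields coefficients (1, -3, -3, 3, 1) (any nonzero multiple also works).

b₁ - 3b₂ - 3b₃ + 3b₄ + b₅ = 0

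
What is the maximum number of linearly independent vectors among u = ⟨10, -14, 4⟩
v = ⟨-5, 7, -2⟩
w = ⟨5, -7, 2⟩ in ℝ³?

1

Row-reduce the 3×3 matrix with these as rows.
The echelon form has 1 nonzero row, so the rank is 1.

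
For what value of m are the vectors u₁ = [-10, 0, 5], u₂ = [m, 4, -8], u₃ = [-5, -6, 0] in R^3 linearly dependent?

m = 58/3

Place the vectors as rows of a 3×3 matrix; dependence ⇔ determinant zero.
Cofactor expansion gives det = 580 - 30*m.
Solving 580 - 30*m = 0 yields m = 58/3.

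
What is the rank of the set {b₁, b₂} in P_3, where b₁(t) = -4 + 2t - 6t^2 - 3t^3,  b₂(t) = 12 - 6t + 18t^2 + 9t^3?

rank 1

Represent each element by its coordinate vector in ℝ⁴.
Form the matrix with b₁, b₂ as columns and reduce.
Reduction leaves 1 leading entry, giving rank 1.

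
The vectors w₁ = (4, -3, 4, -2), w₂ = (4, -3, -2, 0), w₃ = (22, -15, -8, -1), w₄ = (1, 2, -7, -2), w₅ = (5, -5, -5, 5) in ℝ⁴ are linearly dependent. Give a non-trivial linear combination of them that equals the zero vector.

Set up α₁w₁ + … + α₅w₅ = 0 and solve the homogeneous system.
A generator of the null space is (2, 2, -1, 1, 1).

2w₁ + 2w₂ - w₃ + w₄ + w₅ = 0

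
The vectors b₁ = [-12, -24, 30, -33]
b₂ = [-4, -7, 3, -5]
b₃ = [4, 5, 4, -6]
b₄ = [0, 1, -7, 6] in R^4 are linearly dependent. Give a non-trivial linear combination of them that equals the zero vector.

Set up α₁b₁ + … + α₄b₄ = 0 and solve the homogeneous system.
One solution (up to scaling) is (1, -3, 0, 3).

b₁ - 3b₂ + 3b₄ = 0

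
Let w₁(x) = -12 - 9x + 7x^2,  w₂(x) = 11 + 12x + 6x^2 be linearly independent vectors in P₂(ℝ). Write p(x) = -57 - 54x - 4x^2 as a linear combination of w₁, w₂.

Work in coordinates with respect to the standard basis {1, x, x^2}.
Since w₁, w₂ are independent, the coefficients expressing p are uniquely determined by a linear system.
Row-reducing the augmented matrix gives the unique coefficients (a₁, a₂) = (2, -3).

p = 2w₁ - 3w₂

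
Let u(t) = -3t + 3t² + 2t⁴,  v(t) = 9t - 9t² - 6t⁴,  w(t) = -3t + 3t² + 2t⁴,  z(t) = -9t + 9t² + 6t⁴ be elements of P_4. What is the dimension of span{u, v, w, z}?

1

Pass to coordinate vectors with respect to the basis {1, t, …, t⁴}.
Row-reduce the 4×5 matrix with these as rows.
The echelon form has 1 nonzero row, so the rank is 1.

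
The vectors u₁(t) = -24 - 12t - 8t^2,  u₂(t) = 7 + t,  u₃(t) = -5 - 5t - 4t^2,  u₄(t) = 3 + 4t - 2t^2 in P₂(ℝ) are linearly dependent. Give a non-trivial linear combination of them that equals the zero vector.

u₁ + 2u₂ - 2u₃ = 0

Pass to coordinate vectors relative to the basis {1, t, t^2}.
Solve the homogeneous system with u₁, u₂, u₃, u₄ as columns by row-reducing the coefficient matrix.
A generator of the null space is (1, 2, -2, 0).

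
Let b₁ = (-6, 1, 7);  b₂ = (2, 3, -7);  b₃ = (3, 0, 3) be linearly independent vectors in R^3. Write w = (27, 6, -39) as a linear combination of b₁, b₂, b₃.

w = -3b₁ + 3b₂ + b₃

Solve the system with b₁, b₂, b₃ as columns and w as the right-hand side.
The system has the unique solution (c₁, c₂, c₃) = (-3, 3, 1).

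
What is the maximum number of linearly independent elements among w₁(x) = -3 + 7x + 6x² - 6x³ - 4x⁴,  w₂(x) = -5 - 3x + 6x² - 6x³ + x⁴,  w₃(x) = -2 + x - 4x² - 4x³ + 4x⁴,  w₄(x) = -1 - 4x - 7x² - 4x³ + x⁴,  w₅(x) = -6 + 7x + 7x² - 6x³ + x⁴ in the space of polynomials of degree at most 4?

5

Use coordinates relative to {1, x, …, x⁴}.
Apply Gaussian elimination to the matrix whose rows are w₁, w₂, w₃, w₄, w₅.
There are 5 pivot columns, so rank = 5.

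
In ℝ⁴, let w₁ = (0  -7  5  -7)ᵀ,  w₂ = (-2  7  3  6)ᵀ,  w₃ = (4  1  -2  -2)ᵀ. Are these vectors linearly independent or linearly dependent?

linearly independent

Row-reduce the matrix whose columns are w₁, w₂, w₃.
The reduction yields 3 nonzero rows, so the rank is 3.
Since rank = 3 (the number of vectors), the set is linearly independent.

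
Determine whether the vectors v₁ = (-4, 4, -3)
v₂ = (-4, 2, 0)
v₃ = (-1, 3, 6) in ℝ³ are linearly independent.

Form the 3×3 matrix with these as columns; its determinant is 78.
A nonzero determinant means the columns are linearly independent.

linearly independent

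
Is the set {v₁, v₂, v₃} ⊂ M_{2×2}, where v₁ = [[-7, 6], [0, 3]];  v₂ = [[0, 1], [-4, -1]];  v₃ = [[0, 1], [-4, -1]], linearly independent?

Take coordinates with respect to the standard basis {E₁₁, E₁₂, E₂₁, E₂₂}.
Two of the vectors are equal, giving an immediate dependence.

linearly dependent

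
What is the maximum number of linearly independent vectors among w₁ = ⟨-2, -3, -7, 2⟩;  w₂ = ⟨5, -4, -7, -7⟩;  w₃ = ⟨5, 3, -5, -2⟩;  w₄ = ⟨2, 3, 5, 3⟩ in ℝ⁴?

4

Put the 4×4 matrix [w₁|w₂|w₃|w₄] into echelon form.
Reduction leaves 4 leading entries, giving rank 4.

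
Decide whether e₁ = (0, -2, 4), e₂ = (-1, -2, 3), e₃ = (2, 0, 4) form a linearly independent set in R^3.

linearly independent

Form the 3×3 matrix with these as columns; its determinant is -4.
A nonzero determinant means the columns are linearly independent.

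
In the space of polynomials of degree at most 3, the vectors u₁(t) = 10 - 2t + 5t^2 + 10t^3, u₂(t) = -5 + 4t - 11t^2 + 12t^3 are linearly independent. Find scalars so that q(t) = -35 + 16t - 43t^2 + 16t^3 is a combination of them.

Work in coordinates with respect to the standard basis {1, t, …, t^3}.
Since u₁, u₂ are independent, the coefficients expressing q are uniquely determined by a linear system.
Back-substitution yields (a₁, a₂) = (-2, 3).

q = -2u₁ + 3u₂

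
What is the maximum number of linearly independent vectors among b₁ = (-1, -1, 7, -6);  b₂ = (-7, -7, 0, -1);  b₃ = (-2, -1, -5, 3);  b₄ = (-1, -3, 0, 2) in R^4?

Put the 4×4 matrix [b₁|b₂|b₃|b₄] into echelon form.
The echelon form has 4 nonzero rows, so the rank is 4.

4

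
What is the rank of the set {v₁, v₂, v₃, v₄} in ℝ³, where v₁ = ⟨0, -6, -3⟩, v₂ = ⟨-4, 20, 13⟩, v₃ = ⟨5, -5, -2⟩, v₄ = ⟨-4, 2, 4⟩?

Put the 3×4 matrix [v₁|v₂|v₃|v₄] into echelon form.
Reduction leaves 3 leading entries, giving rank 3.
(With 4 elements in a 3-dimensional space the rank is at most 3.)

rank 3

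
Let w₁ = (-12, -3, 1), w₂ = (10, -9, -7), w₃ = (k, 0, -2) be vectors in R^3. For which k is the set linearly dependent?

Place the vectors as rows of a 3×3 matrix; dependence ⇔ determinant zero.
Expanding, det = 30*k - 276.
Solving 30*k - 276 = 0 yields k = 46/5.

k = 46/5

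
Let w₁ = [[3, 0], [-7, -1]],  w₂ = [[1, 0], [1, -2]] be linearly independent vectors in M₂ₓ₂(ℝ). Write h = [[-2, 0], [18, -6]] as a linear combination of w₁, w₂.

Work in coordinates with respect to the standard basis {E₁₁, E₁₂, E₂₁, E₂₂}.
Set up the augmented matrix [w₁ | w₂ | h] and row-reduce.
Back-substitution yields (c₁, c₂) = (-2, 4).

h = -2w₁ + 4w₂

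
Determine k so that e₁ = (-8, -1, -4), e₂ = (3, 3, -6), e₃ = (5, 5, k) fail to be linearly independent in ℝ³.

Dependence holds iff the 3×3 matrix [e₁ e₂ e₃] is singular.
The determinant works out to -21*k - 210.
Setting this to zero gives k = -10.

k = -10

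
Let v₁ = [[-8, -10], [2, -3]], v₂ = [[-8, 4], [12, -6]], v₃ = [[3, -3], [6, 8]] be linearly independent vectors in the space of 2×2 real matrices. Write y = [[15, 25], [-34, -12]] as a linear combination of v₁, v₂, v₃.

Work in coordinates with respect to the standard basis {E₁₁, E₁₂, E₂₁, E₂₂}.
Write y = α₁v₁ + … + α₃v₃ and equate components.
Row-reducing the augmented matrix gives the unique coefficients (α₁, α₂, α₃) = (-2, -1, -3).

y = -2v₁ - v₂ - 3v₃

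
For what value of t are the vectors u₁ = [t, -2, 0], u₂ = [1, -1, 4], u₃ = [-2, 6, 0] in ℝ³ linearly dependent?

Dependence holds iff the 3×3 matrix [u₁ u₂ u₃] is singular.
The determinant works out to 16 - 24*t.
This vanishes exactly when t = 2/3.

t = 2/3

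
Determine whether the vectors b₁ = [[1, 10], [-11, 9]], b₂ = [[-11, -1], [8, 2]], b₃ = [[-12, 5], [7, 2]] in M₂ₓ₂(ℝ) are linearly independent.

linearly independent

Take coordinates with respect to the standard basis {E₁₁, E₁₂, E₂₁, E₂₂}.
Place the vectors as rows of a 3×4 matrix and reduce to echelon form.
The reduction yields 3 nonzero rows, so the rank is 3.
Since rank = 3 (the number of vectors), the set is linearly independent.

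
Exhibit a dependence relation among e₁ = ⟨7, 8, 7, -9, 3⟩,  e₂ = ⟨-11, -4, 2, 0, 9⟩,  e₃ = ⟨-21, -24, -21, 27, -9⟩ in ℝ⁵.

Write the vectors as columns of a matrix and find a nonzero vector in its null space.
The free variable yields coefficients (3, 0, 1) (any nonzero multiple also works).

3e₁ + e₃ = 0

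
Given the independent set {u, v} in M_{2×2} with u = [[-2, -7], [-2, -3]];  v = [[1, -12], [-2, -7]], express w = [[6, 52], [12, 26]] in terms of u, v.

w = -4u - 2v

Take coordinate vectors relative to {E₁₁, E₁₂, E₂₁, E₂₂}.
Write w = α₁u + α₂v and equate components.
Back-substitution yields (α₁, α₂) = (-4, -2).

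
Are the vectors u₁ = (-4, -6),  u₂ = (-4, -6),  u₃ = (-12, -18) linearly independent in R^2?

linearly dependent

There are 3 vectors in a 2-dimensional space, so they cannot be linearly independent.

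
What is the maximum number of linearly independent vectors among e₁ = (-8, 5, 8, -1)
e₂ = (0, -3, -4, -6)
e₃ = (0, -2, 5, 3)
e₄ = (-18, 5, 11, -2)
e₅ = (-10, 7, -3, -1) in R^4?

Put the 4×5 matrix [e₁|e₂|e₃|e₄|e₅] into echelon form.
The echelon form has 4 nonzero rows, so the rank is 4.
(With 5 elements in a 4-dimensional space the rank is at most 4.)

4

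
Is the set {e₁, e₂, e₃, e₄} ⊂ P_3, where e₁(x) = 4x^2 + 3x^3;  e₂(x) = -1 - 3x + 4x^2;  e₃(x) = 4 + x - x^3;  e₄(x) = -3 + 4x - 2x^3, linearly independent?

Take coordinates with respect to the standard basis {1, x, …, x^3}.
The matrix [e₁|e₂|e₃|e₄] has determinant -368.
A nonzero determinant means the columns are linearly independent.

linearly independent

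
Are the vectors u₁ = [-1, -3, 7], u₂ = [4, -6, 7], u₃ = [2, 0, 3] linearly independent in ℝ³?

linearly independent

Row-reduce the matrix whose columns are u₁, u₂, u₃.
The reduction yields 3 nonzero rows, so the rank is 3.
Since rank = 3 (the number of vectors), the set is linearly independent.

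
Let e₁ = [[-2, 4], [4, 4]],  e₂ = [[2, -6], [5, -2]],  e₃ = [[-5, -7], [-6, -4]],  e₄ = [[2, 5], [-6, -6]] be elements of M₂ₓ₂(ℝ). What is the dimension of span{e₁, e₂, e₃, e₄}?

4

Pass to coordinate vectors with respect to the basis {E₁₁, E₁₂, E₂₁, E₂₂}.
Apply Gaussian elimination to the matrix whose rows are e₁, e₂, e₃, e₄.
The echelon form has 4 nonzero rows, so the rank is 4.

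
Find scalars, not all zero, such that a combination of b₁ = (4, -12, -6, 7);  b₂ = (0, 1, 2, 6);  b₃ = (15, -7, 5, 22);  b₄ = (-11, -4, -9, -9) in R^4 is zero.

Solve the homogeneous system with b₁, b₂, b₃, b₄ as columns by row-reducing the coefficient matrix.
The free variable yields coefficients (1, 1, -1, -1) (any nonzero multiple also works).

b₁ + b₂ - b₃ - b₄ = 0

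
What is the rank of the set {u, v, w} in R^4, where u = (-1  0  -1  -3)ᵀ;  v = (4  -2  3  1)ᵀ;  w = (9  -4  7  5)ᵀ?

2

Apply Gaussian elimination to the matrix whose rows are u, v, w.
The echelon form has 2 nonzero rows, so the rank is 2.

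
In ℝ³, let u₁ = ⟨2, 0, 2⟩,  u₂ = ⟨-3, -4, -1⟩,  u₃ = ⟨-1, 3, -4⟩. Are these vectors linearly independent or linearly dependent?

The matrix [u₁|u₂|u₃] has determinant 12.
A nonzero determinant means the columns are linearly independent.

linearly independent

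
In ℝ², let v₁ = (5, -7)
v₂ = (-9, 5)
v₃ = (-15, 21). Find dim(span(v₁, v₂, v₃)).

Apply Gaussian elimination to the matrix whose rows are v₁, v₂, v₃.
The echelon form has 2 nonzero rows, so the rank is 2.
(With 3 elements in a 2-dimensional space the rank is at most 2.)

2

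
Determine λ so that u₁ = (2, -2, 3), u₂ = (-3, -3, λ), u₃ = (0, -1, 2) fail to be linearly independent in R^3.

λ = 15/2

Dependence holds iff the 3×3 matrix [u₁ u₂ u₃] is singular.
Cofactor expansion gives det = 2*λ - 15.
Solving 2*λ - 15 = 0 yields λ = 15/2.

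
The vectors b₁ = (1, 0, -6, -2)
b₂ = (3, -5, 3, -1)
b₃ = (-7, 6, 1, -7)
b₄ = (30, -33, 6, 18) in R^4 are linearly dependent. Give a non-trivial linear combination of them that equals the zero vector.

Set up α₁b₁ + … + α₄b₄ = 0 and solve the homogeneous system.
A generator of the null space is (0, 3, -3, -1).

3b₂ - 3b₃ - b₄ = 0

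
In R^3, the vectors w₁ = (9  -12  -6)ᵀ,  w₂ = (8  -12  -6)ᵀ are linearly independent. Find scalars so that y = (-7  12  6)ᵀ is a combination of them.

y = w₁ - 2w₂

Since w₁, w₂ are independent, the coefficients expressing y are uniquely determined by a linear system.
Row-reducing the augmented matrix gives the unique coefficients (α₁, α₂) = (1, -2).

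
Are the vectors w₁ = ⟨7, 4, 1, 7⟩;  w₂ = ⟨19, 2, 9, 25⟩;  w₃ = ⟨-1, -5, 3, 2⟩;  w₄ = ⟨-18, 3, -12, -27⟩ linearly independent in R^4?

linearly dependent

Place the vectors as rows of a 4×4 matrix and reduce to echelon form.
The reduction yields 2 nonzero rows, so the rank is 2.
Since rank 2 < 4, the set is linearly dependent.
Indeed 3w₁ - w₂ + 2w₃ = 0.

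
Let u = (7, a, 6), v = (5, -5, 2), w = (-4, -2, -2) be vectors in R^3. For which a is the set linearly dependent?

The set is linearly dependent precisely when det[u; v; w] = 0.
Expanding, det = 2*a - 82.
Setting this to zero gives a = 41.

a = 41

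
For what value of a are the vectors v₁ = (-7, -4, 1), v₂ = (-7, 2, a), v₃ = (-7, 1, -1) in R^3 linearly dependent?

a = -7/5

Dependence holds iff the 3×3 matrix [v₁ v₂ v₃] is singular.
The determinant works out to 35*a + 49.
This vanishes exactly when a = -7/5.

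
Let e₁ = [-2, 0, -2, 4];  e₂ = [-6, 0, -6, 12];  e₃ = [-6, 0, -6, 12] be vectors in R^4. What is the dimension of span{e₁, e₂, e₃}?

dim = 1

Put the 4×3 matrix [e₁|e₂|e₃] into echelon form.
Exactly 1 pivot survives; hence the rank is 1.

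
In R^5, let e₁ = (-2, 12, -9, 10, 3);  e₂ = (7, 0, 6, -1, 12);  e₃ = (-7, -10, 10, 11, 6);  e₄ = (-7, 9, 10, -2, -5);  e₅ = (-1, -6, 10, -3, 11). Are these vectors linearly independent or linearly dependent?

The matrix [e₁|e₂|e₃|e₄|e₅] has determinant 417764.
A nonzero determinant means the columns are linearly independent.

linearly independent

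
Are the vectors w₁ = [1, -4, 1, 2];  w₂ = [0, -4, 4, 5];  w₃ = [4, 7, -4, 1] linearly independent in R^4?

Row-reduce the matrix whose columns are w₁, w₂, w₃.
The reduction yields 3 nonzero rows, so the rank is 3.
Since rank = 3 (the number of vectors), the set is linearly independent.

linearly independent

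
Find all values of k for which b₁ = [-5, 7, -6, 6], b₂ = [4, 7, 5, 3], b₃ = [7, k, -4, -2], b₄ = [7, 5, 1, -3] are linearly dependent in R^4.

The vectors are dependent exactly when the determinant of the matrix with rows b₁, b₂, b₃, b₄ vanishes.
The determinant works out to 294*k - 3136.
Setting this to zero gives k = 32/3.

k = 32/3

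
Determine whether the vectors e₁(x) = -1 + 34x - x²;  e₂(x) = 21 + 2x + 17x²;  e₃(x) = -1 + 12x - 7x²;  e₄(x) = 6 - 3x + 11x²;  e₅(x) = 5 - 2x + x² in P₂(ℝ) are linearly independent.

linearly dependent

Write each element as a coordinate vector in ℝ³ using {1, x, x²}.
There are 5 vectors in a 3-dimensional space, so they cannot be linearly independent.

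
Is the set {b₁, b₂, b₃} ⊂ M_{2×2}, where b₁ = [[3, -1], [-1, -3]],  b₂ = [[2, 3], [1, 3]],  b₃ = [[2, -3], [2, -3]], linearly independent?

Take coordinates with respect to the standard basis {E₁₁, E₁₂, E₂₁, E₂₂}.
Place the vectors as rows of a 3×4 matrix and reduce to echelon form.
The reduction yields 3 nonzero rows, so the rank is 3.
Since rank = 3 (the number of vectors), the set is linearly independent.

linearly independent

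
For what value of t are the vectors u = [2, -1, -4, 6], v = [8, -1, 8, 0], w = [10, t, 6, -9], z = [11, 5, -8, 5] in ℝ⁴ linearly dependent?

The vectors are dependent exactly when the determinant of the matrix with rows u, v, w, z vanishes.
Expanding, det = 672*t - 4284.
Solving 672*t - 4284 = 0 yields t = 51/8.

t = 51/8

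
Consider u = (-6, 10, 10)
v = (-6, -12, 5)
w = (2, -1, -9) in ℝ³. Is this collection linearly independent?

linearly independent

Place the vectors as rows of a 3×3 matrix and reduce to echelon form.
The reduction yields 3 nonzero rows, so the rank is 3.
Since rank = 3 (the number of vectors), the set is linearly independent.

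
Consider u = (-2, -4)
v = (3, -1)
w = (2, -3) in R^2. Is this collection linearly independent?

There are 3 vectors in a 2-dimensional space, so they cannot be linearly independent.

linearly dependent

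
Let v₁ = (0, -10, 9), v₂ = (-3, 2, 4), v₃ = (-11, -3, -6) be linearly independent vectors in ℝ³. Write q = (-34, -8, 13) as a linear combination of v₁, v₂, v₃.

q = v₁ + 4v₂ + 2v₃

Since v₁, v₂, v₃ are independent, the coefficients expressing q are uniquely determined by a linear system.
Back-substitution yields (a₁, a₂, a₃) = (1, 4, 2).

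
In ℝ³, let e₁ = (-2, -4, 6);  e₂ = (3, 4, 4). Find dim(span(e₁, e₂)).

dim = 2

Form the matrix with e₁, e₂ as columns and reduce.
Reduction leaves 2 leading entries, giving rank 2.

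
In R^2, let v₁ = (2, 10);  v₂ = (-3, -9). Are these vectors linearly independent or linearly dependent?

Place the vectors as rows of a 2×2 matrix and reduce to echelon form.
The reduction yields 2 nonzero rows, so the rank is 2.
Since rank = 2 (the number of vectors), the set is linearly independent.

linearly independent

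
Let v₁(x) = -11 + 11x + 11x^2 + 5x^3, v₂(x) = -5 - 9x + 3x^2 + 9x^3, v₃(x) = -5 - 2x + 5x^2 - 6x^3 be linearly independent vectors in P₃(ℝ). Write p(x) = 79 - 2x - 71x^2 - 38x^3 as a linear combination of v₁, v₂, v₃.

p = -4v₁ - 4v₂ - 3v₃

Identify each element with its coordinate vector in ℝ⁴ via {1, x, …, x^3}.
Solve the system with v₁, v₂, v₃ as columns and p as the right-hand side.
Back-substitution yields (α₁, α₂, α₃) = (-4, -4, -3).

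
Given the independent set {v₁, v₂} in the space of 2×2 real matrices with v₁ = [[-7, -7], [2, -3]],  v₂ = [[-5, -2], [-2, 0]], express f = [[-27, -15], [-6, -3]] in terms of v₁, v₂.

Work in coordinates with respect to the standard basis {E₁₁, E₁₂, E₂₁, E₂₂}.
Since v₁, v₂ are independent, the coefficients expressing f are uniquely determined by a linear system.
Back-substitution yields (a₁, a₂) = (1, 4).

f = v₁ + 4v₂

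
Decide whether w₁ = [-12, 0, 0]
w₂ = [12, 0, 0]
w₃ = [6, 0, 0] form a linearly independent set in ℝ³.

linearly dependent

Form the 3×3 matrix with these as columns; its determinant is 0.
A zero determinant means the columns are linearly dependent.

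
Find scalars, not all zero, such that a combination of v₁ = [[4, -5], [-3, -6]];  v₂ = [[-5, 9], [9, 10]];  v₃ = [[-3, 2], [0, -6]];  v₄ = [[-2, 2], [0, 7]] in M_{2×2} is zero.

3v₁ + v₂ + v₃ + 2v₄ = 0

Write each element as a vector in ℝ⁴ using {E₁₁, E₁₂, E₂₁, E₂₂}.
Write the vectors as columns of a matrix and find a nonzero vector in its null space.
The free variable yields coefficients (3, 1, 1, 2) (any nonzero multiple also works).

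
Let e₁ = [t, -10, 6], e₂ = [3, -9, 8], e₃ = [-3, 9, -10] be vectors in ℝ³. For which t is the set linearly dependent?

Place the vectors as rows of a 3×3 matrix; dependence ⇔ determinant zero.
Cofactor expansion gives det = 18*t - 60.
This vanishes exactly when t = 10/3.

t = 10/3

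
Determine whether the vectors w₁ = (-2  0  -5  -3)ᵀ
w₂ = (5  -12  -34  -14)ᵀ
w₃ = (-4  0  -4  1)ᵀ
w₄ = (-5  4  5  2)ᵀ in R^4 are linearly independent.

Row-reduce the matrix whose columns are w₁, w₂, w₃, w₄.
The reduction yields 3 nonzero rows, so the rank is 3.
Since rank 3 < 4, the set is linearly dependent.

linearly dependent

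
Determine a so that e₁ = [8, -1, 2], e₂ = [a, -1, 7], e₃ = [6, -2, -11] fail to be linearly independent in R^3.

a = 34/3

Dependence holds iff the 3×3 matrix [e₁ e₂ e₃] is singular.
Expanding, det = 170 - 15*a.
Solving 170 - 15*a = 0 yields a = 34/3.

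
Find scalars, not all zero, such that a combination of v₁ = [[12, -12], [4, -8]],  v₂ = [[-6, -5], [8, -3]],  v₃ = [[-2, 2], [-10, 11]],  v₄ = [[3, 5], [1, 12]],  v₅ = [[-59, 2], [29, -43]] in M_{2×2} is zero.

Take coordinates with respect to {E₁₁, E₁₂, E₂₁, E₂₂}.
Set up α₁v₁ + … + α₅v₅ = 0 and solve the homogeneous system.
A generator of the null space is (3, -3, 2, 3, 1).

3v₁ - 3v₂ + 2v₃ + 3v₄ + v₅ = 0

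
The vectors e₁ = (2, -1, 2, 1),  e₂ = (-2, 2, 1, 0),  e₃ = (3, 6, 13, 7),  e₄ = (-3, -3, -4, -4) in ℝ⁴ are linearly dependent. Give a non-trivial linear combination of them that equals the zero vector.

3e₁ + 3e₂ - e₃ - e₄ = 0

Set up α₁e₁ + … + α₄e₄ = 0 and solve the homogeneous system.
One solution (up to scaling) is (3, 3, -1, -1).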